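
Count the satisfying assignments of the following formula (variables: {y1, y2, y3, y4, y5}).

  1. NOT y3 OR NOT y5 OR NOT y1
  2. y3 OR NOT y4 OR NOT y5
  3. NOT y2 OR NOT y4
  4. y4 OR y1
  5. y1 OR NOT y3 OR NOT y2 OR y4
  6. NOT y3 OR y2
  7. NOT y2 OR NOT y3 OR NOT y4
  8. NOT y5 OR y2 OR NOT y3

There are 2^5 = 32 truth assignments over (y1, y2, y3, y4, y5).
Split on y2. With y2 = true, the clauses containing y2 are satisfied and NOT y2 drops from the rest; 3 of the 2^4 = 16 assignments to the other variables satisfy what remains.
With y2 = false, by the same count on the reduced clause set, 4 assignments work.
Total: 3 + 4 = 7.

7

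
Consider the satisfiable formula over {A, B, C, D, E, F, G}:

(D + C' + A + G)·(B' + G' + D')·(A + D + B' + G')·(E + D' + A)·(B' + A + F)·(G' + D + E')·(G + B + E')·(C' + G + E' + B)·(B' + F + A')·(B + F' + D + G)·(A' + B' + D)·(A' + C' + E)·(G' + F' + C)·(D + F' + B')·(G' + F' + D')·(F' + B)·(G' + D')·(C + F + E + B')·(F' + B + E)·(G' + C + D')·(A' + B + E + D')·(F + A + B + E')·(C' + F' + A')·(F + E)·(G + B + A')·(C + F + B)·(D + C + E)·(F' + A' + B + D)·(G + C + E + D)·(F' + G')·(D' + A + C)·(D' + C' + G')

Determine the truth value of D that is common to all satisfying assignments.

True

Suppose D = 0.
Case G = 0:
Case C = 0:
The clause (E) is unit, so E = 1.
The clause (B) is unit, so B = 1.
The clause (A') is unit, so A = 0.
The clause (F) is unit, so F = 1.
But (F') is also a unit clause — contradiction.
That branch fails; take C = 1 instead.
The clause (A) is unit, so A = 1.
The clause (B') is unit, so B = 0.
But (B) is also a unit clause — contradiction.
Neither C = 1 nor C = 0 works.
That branch fails; take G = 1 instead.
The clause (E') is unit, so E = 0.
The clause (F) is unit, so F = 1.
But (F') is also a unit clause — contradiction.
Neither G = 1 nor G = 0 works.
So every satisfying assignment has D = True.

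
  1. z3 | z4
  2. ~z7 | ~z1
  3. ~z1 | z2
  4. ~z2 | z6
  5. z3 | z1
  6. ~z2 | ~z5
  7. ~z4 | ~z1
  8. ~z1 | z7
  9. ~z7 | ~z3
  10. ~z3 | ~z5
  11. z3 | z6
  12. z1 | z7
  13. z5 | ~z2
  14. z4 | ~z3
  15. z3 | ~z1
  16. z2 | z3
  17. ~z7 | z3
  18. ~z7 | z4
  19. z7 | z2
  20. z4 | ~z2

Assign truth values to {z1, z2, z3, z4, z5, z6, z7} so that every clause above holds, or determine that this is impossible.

Suppose z3 = 1.
The clause (~z7) is unit, so z7 = 0.
The clause (~z1) is unit, so z1 = 0.
That conflicts with the unit clause (z1).
Backtrack on z3: now try z3 = 0.
The clause (z4) is unit, so z4 = 1.
The clause (z1) is unit, so z1 = 1.
That conflicts with the unit clause (~z1).
Either choice for z3 ends in contradiction.

UNSATISFIABLE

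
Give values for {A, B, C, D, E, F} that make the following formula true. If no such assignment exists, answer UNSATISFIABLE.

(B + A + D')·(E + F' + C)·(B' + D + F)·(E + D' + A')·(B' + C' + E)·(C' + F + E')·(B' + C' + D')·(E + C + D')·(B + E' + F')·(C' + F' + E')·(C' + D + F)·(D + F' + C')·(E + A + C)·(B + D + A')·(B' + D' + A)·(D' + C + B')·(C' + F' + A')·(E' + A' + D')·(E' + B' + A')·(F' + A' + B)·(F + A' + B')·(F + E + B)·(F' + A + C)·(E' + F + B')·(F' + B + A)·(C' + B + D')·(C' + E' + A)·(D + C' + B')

A=0,  B=0,  C=0,  D=0,  E=1,  F=0

Suppose B = 0.
Suppose A = 0.
From the singleton clause (D'), D = 0.
From the singleton clause (F'), F = 0.
From the singleton clause (C'), C = 0.
From the singleton clause (E), E = 1.
Every clause now holds.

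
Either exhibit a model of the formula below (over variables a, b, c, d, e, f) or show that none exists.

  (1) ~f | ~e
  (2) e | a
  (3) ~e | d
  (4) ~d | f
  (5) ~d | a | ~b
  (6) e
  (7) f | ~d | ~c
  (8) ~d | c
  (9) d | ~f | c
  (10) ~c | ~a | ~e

UNSATISFIABLE

From the singleton clause (e), e = 1.
From the singleton clause (~f), f = 0.
From the singleton clause (d), d = 1.
Now (~d) is unsatisfied and unit — conflict.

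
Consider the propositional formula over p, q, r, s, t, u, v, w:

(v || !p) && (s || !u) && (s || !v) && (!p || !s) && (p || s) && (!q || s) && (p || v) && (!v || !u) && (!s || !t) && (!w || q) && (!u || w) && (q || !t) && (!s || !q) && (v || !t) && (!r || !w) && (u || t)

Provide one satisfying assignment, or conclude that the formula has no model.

UNSATISFIABLE

Try v = true.
Unit clause (s) forces s = true.
Unit clause (!p) forces p = false.
Unit clause (!u) forces u = false.
Unit clause (!t) forces t = false.
Now (t) is unsatisfied and unit — conflict.
That branch fails; take v = false instead.
Unit clause (!p) forces p = false.
Now (p) is unsatisfied and unit — conflict.
Neither v = true nor v = false works.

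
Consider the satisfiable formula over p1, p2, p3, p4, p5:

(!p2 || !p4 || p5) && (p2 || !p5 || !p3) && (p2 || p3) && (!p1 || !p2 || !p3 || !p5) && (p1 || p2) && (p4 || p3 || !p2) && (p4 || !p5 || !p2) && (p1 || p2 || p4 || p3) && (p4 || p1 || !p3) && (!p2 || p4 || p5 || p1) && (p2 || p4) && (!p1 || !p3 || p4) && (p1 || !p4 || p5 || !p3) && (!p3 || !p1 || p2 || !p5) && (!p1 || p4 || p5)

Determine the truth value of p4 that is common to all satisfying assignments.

Suppose p4 = false.
Unit clause (p2) forces p2 = true.
Unit clause (p3) forces p3 = true.
Unit clause (!p5) forces p5 = false.
Unit clause (p1) forces p1 = true.
Now (!p1) is unsatisfied and unit — conflict.
So every satisfying assignment has p4 = True.

True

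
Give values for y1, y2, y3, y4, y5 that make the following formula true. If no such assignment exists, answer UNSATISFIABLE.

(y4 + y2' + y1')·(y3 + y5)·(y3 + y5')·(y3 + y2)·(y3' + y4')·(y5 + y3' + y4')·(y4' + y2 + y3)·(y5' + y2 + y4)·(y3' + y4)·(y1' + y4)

UNSATISFIABLE

Try y3 = 1.
Unit clause (y4') forces y4 = 0.
Now (y4) is unsatisfied and unit — conflict.
So y3 must be the other value — set y3 = 0.
Unit clause (y5) forces y5 = 1.
Now (y5') is unsatisfied and unit — conflict.
Either choice for y3 ends in contradiction.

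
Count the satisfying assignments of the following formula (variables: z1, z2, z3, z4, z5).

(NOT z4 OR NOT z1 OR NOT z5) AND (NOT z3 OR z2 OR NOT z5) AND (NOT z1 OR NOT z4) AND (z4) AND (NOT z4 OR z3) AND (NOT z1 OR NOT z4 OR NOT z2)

3

There are 2^5 = 32 truth assignments over (z1, z2, z3, z4, z5).
Split on z5. With z5 = true, the clauses containing z5 are satisfied and NOT z5 drops from the rest; 1 of the 2^4 = 16 assignments to the other variables satisfy what remains.
With z5 = false, by the same count on the reduced clause set, 2 assignments work.
Total: 1 + 2 = 3.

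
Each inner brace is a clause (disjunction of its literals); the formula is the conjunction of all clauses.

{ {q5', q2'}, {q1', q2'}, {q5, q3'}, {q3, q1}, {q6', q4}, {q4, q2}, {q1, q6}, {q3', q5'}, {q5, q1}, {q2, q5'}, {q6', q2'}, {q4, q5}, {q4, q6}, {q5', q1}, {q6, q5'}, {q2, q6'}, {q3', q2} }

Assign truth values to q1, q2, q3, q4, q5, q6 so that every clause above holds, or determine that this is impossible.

q1: 1; q2: 0; q3: 0; q4: 1; q5: 0; q6: 0

Case q5 = 0:
From the singleton clause (q3'), q3 = 0.
From the singleton clause (q1), q1 = 1.
From the singleton clause (q2'), q2 = 0.
From the singleton clause (q4), q4 = 1.
From the singleton clause (q6'), q6 = 0.
Every clause now holds.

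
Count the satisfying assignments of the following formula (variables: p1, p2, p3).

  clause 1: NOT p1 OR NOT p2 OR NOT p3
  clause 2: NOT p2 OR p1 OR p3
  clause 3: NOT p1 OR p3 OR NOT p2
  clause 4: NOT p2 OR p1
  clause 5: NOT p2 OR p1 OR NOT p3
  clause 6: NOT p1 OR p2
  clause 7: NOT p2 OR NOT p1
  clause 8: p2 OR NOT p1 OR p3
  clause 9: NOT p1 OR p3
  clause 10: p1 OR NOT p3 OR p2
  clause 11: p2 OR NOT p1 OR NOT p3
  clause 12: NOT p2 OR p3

1

There are 2^3 = 8 truth assignments over (p1, p2, p3).
Check each against the 12 clauses (columns in the order p1, p2, p3):
  F F F  ✓ satisfies all
  F F T  ✗ fails (p1 OR NOT p3 OR p2)
  F T F  ✗ fails (NOT p2 OR p1 OR p3)
  F T T  ✗ fails (NOT p2 OR p1)
  T F F  ✗ fails (NOT p1 OR p2)
  T F T  ✗ fails (NOT p1 OR p2)
  T T F  ✗ fails (NOT p1 OR p3 OR NOT p2)
  T T T  ✗ fails (NOT p1 OR NOT p2 OR NOT p3)
1 of the 8 rows is a model.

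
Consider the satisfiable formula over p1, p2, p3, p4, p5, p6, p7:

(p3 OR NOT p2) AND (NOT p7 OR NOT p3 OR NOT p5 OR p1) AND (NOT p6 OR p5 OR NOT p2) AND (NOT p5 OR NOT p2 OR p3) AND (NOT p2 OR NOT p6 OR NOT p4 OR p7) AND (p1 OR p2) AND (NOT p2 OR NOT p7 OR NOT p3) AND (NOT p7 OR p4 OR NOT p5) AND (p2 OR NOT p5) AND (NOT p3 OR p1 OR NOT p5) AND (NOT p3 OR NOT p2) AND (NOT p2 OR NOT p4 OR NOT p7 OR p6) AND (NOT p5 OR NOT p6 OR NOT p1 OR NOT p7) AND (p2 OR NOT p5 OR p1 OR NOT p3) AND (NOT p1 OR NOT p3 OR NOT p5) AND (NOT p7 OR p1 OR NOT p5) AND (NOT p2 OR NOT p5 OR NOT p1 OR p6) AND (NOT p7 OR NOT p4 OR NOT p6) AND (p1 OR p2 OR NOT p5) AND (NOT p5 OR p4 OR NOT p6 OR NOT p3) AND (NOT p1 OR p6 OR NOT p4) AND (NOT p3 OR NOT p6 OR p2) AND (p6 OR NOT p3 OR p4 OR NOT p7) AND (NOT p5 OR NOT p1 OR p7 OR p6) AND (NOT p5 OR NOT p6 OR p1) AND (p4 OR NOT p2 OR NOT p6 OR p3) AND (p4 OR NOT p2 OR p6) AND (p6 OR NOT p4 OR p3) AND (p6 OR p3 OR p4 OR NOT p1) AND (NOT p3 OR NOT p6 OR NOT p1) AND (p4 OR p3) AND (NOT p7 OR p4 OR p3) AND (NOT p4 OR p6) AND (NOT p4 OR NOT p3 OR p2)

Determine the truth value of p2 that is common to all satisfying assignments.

Suppose p2 = true.
Unit clause (p3) forces p3 = true.
But (NOT p3) is also a unit clause — contradiction.
So every satisfying assignment has p2 = False.

False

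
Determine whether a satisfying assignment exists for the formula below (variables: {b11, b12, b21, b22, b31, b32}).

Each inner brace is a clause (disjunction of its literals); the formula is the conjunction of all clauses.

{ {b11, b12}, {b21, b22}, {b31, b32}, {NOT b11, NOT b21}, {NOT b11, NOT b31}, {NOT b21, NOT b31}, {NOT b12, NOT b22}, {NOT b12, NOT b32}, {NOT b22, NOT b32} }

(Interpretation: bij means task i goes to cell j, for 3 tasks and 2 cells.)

No

Try b11 = true.
(NOT b21) alone gives b21 = false.
(b22) alone gives b22 = true.
(NOT b31) alone gives b31 = false.
(b32) alone gives b32 = true.
That conflicts with the unit clause (NOT b32).
That branch fails; take b11 = false instead.
(b12) alone gives b12 = true.
(NOT b22) alone gives b22 = false.
(b21) alone gives b21 = true.
(NOT b31) alone gives b31 = false.
(b32) alone gives b32 = true.
That conflicts with the unit clause (NOT b32).
Either choice for b11 ends in contradiction.
No assignment satisfies every clause.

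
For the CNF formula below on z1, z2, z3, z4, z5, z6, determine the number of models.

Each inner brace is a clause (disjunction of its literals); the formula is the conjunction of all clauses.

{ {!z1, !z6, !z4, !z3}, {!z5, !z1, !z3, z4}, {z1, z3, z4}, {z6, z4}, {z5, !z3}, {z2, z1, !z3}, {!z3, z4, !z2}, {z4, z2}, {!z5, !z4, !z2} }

15

There are 2^6 = 64 truth assignments over (z1, z2, z3, z4, z5, z6).
Split on z6. With z6 = true, the clauses containing z6 are satisfied and !z6 drops from the rest; 8 of the 2^5 = 32 assignments to the other variables satisfy what remains.
With z6 = false, by the same count on the reduced clause set, 7 assignments work.
(One model: z1=F, z2=F, z3=F, z4=T, z5=F, z6=F.)
Total: 8 + 7 = 15.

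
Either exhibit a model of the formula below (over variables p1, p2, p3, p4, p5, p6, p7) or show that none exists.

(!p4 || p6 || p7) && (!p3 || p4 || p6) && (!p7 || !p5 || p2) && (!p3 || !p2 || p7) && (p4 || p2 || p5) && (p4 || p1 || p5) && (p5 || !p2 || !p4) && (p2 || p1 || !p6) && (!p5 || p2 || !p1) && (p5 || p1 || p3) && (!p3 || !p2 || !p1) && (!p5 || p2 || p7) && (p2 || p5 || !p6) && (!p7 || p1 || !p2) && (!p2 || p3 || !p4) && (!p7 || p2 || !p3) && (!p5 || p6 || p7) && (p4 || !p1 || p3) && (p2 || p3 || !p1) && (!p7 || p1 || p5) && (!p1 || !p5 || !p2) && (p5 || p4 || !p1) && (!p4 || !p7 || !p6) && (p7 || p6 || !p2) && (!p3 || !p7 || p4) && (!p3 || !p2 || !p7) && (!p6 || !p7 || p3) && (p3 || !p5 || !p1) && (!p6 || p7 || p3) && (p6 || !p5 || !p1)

Branch on p4: set p4 = false.
Branch on p3: set p3 = false.
(!p1) alone gives p1 = false.
(p5) alone gives p5 = true.
Branch on p7: set p7 = false.
(p2) alone gives p2 = true.
(p6) alone gives p6 = true.
Now (!p6) is unsatisfied and unit — conflict.
Backtrack on p7: now try p7 = true.
(p2) alone gives p2 = true.
Now (!p2) is unsatisfied and unit — conflict.
Either choice for p7 ends in contradiction.
Backtrack on p3: now try p3 = true.
(p6) alone gives p6 = true.
(!p7) alone gives p7 = false.
(!p2) alone gives p2 = false.
(p5) alone gives p5 = true.
Now (!p5) is unsatisfied and unit — conflict.
Either choice for p3 ends in contradiction.
Backtrack on p4: now try p4 = true.
Branch on p6: set p6 = true.
(!p7) alone gives p7 = false.
(p3) alone gives p3 = true.
(!p2) alone gives p2 = false.
(p1) alone gives p1 = true.
(!p5) alone gives p5 = false.
Now (p5) is unsatisfied and unit — conflict.
Backtrack on p6: now try p6 = false.
(p7) alone gives p7 = true.
Branch on p5: set p5 = false.
(!p2) alone gives p2 = false.
(!p3) alone gives p3 = false.
(p1) alone gives p1 = true.
Now (!p1) is unsatisfied and unit — conflict.
Backtrack on p5: now try p5 = true.
(p2) alone gives p2 = true.
(p1) alone gives p1 = true.
Now (!p1) is unsatisfied and unit — conflict.
Either choice for p5 ends in contradiction.
Either choice for p6 ends in contradiction.
Either choice for p4 ends in contradiction.

UNSATISFIABLE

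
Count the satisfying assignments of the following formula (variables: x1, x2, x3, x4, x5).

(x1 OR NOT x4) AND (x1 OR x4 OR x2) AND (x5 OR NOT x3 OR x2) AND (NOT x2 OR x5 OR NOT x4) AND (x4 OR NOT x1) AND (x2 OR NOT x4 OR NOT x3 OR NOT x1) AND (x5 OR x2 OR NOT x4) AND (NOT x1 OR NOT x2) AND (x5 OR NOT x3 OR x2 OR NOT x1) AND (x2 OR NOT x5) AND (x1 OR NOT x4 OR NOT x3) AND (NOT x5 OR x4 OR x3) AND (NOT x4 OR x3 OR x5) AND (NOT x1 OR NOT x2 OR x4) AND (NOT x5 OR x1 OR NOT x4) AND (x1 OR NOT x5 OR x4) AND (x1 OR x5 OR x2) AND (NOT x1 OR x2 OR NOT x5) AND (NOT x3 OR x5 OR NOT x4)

There are 2^5 = 32 truth assignments over (x1, x2, x3, x4, x5).
Split on x2. With x2 = true, the clauses containing x2 are satisfied and NOT x2 drops from the rest; 2 of the 2^4 = 16 assignments to the other variables satisfy what remains.
With x2 = false, by the same count on the reduced clause set, 0 assignments work.
Total: 2 + 0 = 2.

2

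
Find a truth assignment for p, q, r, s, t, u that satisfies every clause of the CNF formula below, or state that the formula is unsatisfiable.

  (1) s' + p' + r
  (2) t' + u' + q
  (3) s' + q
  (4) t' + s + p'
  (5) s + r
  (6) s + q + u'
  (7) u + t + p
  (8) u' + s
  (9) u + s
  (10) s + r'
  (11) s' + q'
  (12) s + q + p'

Suppose s = 0.
Unit clause (r) forces r = 1.
That conflicts with the unit clause (r').
Backtrack on s: now try s = 1.
Unit clause (q) forces q = 1.
That conflicts with the unit clause (q').
Both values of s lead to a conflict.

UNSATISFIABLE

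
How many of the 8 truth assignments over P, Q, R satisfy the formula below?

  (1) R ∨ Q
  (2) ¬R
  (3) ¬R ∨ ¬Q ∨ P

2

There are 2^3 = 8 truth assignments over (P, Q, R).
Check each against the 3 clauses (columns in the order P, Q, R):
  F F F  ✗ fails (R ∨ Q)
  F F T  ✗ fails (¬R)
  F T F  ✓ satisfies all
  F T T  ✗ fails (¬R)
  T F F  ✗ fails (R ∨ Q)
  T F T  ✗ fails (¬R)
  T T F  ✓ satisfies all
  T T T  ✗ fails (¬R)
2 of the 8 rows are models.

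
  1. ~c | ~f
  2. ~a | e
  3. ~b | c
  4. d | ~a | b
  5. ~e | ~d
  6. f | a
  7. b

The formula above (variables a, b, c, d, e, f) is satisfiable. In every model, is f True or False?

False

Suppose f = 1.
Unit clause (~c) forces c = 0.
Unit clause (~b) forces b = 0.
Now (b) is unsatisfied and unit — conflict.
So every satisfying assignment has f = False.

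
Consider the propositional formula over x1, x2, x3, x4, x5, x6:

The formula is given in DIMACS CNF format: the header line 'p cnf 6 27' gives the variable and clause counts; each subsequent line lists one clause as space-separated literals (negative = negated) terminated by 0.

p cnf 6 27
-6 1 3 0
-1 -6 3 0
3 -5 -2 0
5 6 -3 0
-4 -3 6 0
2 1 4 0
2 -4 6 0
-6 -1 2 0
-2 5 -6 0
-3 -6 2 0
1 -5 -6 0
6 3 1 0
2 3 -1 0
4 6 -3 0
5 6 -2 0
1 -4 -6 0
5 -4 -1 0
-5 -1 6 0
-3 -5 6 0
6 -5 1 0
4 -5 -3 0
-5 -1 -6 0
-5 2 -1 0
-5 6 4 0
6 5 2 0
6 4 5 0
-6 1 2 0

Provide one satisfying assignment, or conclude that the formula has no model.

Suppose x6 = False.
Suppose x5 = True.
From the singleton clause (¬x1), x1 = False.
That conflicts with the unit clause (x1).
That branch fails; take x5 = False instead.
From the singleton clause (¬x3), x3 = False.
From the singleton clause (x1), x1 = True.
From the singleton clause (x2), x2 = True.
That conflicts with the unit clause (¬x2).
Either choice for x5 ends in contradiction.
That branch fails; take x6 = True instead.
Suppose x1 = True.
From the singleton clause (x3), x3 = True.
From the singleton clause (x2), x2 = True.
From the singleton clause (x5), x5 = True.
That conflicts with the unit clause (¬x5).
That branch fails; take x1 = False instead.
From the singleton clause (x3), x3 = True.
From the singleton clause (x2), x2 = True.
From the singleton clause (x5), x5 = True.
That conflicts with the unit clause (¬x5).
Either choice for x1 ends in contradiction.
Either choice for x6 ends in contradiction.

UNSATISFIABLE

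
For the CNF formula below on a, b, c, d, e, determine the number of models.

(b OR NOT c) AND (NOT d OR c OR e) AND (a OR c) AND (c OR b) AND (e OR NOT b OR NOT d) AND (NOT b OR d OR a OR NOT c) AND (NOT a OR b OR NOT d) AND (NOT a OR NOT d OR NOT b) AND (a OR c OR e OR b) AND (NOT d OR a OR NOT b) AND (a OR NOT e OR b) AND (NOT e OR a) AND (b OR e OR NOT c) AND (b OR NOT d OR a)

4

There are 2^5 = 32 truth assignments over (a, b, c, d, e).
Split on a. With a = true, the clauses containing a are satisfied and NOT a drops from the rest; 4 of the 2^4 = 16 assignments to the other variables satisfy what remains.
With a = false, by the same count on the reduced clause set, 0 assignments work.
Total: 4 + 0 = 4.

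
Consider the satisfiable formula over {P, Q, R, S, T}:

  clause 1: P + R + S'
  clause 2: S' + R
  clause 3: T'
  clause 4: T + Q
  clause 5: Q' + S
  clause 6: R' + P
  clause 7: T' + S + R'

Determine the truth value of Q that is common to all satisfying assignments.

Suppose Q = 0.
The clause (T') is unit, so T = 0.
Now (T) is unsatisfied and unit — conflict.
So every satisfying assignment has Q = True.

True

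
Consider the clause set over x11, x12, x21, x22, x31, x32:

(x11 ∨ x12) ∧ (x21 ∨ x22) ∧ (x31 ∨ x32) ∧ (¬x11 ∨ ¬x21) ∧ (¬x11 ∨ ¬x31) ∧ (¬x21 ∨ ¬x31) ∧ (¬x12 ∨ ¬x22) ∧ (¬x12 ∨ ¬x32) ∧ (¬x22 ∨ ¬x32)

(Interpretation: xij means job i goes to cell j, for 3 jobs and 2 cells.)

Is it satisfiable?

No

Branch on x11: set x11 = True.
From the singleton clause (¬x21), x21 = False.
From the singleton clause (x22), x22 = True.
From the singleton clause (¬x31), x31 = False.
From the singleton clause (x32), x32 = True.
That conflicts with the unit clause (¬x32).
That branch fails; take x11 = False instead.
From the singleton clause (x12), x12 = True.
From the singleton clause (¬x22), x22 = False.
From the singleton clause (x21), x21 = True.
From the singleton clause (¬x31), x31 = False.
From the singleton clause (x32), x32 = True.
That conflicts with the unit clause (¬x32).
Both values of x11 lead to a conflict.
No assignment satisfies every clause.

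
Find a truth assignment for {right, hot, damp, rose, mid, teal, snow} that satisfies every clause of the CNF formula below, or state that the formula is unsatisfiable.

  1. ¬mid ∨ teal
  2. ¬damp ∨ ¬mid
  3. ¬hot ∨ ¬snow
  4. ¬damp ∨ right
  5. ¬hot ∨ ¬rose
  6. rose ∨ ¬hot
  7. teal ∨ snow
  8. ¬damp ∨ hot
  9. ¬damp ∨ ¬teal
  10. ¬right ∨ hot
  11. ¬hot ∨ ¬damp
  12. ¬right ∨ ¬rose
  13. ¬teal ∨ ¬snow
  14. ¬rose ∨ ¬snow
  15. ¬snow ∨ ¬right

right ↦ False, hot ↦ False, damp ↦ False, rose ↦ False, mid ↦ False, teal ↦ False, snow ↦ True

Try mid = False.
Try hot = False.
The clause (¬damp) is unit, so damp = False.
The clause (¬right) is unit, so right = False.
Try teal = False.
The clause (snow) is unit, so snow = True.
The clause (¬rose) is unit, so rose = False.
This assignment satisfies each clause.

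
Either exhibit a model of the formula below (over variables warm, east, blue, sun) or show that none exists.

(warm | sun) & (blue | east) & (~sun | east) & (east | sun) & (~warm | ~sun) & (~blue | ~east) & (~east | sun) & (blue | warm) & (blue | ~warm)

UNSATISFIABLE

Branch on warm: set warm = 1.
From the singleton clause (~sun), sun = 0.
From the singleton clause (east), east = 1.
But (~east) is also a unit clause — contradiction.
Undo warm and try warm = 0.
From the singleton clause (sun), sun = 1.
From the singleton clause (east), east = 1.
From the singleton clause (~blue), blue = 0.
But (blue) is also a unit clause — contradiction.
Either choice for warm ends in contradiction.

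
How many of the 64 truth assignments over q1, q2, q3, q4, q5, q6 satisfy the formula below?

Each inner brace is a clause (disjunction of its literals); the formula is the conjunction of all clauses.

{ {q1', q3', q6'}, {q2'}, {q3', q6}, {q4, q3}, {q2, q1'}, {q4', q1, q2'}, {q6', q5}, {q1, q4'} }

1

There are 2^6 = 64 truth assignments over (q1, q2, q3, q4, q5, q6).
Split on q1. With q1 = 1, the clauses containing q1 are satisfied and q1' drops from the rest; 0 of the 2^5 = 32 assignments to the other variables satisfy what remains.
With q1 = 0, by the same count on the reduced clause set, 1 assignment works.
Total: 0 + 1 = 1.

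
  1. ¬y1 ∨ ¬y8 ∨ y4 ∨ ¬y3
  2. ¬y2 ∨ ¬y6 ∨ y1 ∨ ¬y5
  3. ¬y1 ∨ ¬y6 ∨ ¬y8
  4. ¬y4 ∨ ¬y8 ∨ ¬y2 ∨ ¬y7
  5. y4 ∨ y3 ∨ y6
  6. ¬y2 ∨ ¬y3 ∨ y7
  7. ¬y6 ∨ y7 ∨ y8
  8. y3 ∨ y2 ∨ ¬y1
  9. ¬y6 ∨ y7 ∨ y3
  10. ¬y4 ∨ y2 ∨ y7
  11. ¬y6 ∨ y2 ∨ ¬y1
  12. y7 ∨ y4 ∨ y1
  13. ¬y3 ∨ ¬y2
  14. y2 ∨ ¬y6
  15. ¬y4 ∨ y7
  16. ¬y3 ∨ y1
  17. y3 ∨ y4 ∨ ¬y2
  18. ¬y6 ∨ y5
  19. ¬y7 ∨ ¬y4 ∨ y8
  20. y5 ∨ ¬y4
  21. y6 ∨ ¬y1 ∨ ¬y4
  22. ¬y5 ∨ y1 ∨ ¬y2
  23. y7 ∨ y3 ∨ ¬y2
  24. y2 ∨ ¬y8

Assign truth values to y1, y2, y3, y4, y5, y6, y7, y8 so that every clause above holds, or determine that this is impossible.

Case y3 = True:
(¬y2) alone gives y2 = False.
(¬y6) alone gives y6 = False.
(y1) alone gives y1 = True.
(¬y4) alone gives y4 = False.
(¬y8) alone gives y8 = False.
No clause remains; y5, y7 are free.

y1 ↦ True, y2 ↦ False, y3 ↦ True, y4 ↦ False, y5 ↦ True, y6 ↦ False, y7 ↦ True, y8 ↦ False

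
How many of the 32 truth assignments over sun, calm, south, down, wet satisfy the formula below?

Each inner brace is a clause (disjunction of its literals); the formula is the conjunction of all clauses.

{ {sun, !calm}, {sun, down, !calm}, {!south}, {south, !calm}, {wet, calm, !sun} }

6

There are 2^5 = 32 truth assignments over (sun, calm, south, down, wet).
Split on sun. With sun = true, the clauses containing sun are satisfied and !sun drops from the rest; 2 of the 2^4 = 16 assignments to the other variables satisfy what remains.
With sun = false, by the same count on the reduced clause set, 4 assignments work.
Total: 2 + 4 = 6.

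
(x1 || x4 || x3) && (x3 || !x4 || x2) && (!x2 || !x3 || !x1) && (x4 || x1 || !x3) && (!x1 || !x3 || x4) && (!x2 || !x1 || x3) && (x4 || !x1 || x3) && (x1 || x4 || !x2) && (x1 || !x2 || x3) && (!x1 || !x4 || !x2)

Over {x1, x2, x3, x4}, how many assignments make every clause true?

3

There are 2^4 = 16 truth assignments over (x1, x2, x3, x4).
Check each against the 10 clauses (columns in the order x1, x2, x3, x4):
  F F F F  ✗ fails (x1 || x4 || x3)
  F F F T  ✗ fails (x3 || !x4 || x2)
  F F T F  ✗ fails (x4 || x1 || !x3)
  F F T T  ✓ satisfies all
  F T F F  ✗ fails (x1 || x4 || x3)
  F T F T  ✗ fails (x1 || !x2 || x3)
  F T T F  ✗ fails (x4 || x1 || !x3)
  F T T T  ✓ satisfies all
  T F F F  ✗ fails (x4 || !x1 || x3)
  T F F T  ✗ fails (x3 || !x4 || x2)
  T F T F  ✗ fails (!x1 || !x3 || x4)
  T F T T  ✓ satisfies all
  T T F F  ✗ fails (!x2 || !x1 || x3)
  T T F T  ✗ fails (!x2 || !x1 || x3)
  T T T F  ✗ fails (!x2 || !x3 || !x1)
  T T T T  ✗ fails (!x2 || !x3 || !x1)
3 of the 16 rows are models.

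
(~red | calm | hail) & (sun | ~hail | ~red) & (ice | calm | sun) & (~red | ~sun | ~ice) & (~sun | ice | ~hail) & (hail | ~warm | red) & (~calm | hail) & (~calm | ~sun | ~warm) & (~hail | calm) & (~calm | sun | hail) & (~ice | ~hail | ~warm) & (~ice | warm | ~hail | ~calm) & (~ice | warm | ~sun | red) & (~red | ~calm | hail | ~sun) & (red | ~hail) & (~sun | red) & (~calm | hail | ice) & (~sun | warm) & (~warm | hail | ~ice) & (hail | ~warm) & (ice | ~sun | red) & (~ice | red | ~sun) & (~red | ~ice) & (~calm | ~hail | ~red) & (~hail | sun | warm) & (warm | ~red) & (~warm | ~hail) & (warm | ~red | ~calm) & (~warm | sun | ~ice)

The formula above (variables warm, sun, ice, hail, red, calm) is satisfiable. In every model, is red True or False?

Suppose red = 1.
(~ice) alone gives ice = 0.
(warm) alone gives warm = 1.
(hail) alone gives hail = 1.
That conflicts with the unit clause (~hail).
So every satisfying assignment has red = False.

False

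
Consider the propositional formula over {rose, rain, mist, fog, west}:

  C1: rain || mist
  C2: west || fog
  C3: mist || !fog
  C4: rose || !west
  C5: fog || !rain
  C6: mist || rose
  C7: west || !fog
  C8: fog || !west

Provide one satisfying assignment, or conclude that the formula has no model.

Branch on rain: set rain = true.
(fog) alone gives fog = true.
(mist) alone gives mist = true.
(west) alone gives west = true.
(rose) alone gives rose = true.
All clauses are satisfied.

rose: true,  rain: true,  mist: true,  fog: true,  west: true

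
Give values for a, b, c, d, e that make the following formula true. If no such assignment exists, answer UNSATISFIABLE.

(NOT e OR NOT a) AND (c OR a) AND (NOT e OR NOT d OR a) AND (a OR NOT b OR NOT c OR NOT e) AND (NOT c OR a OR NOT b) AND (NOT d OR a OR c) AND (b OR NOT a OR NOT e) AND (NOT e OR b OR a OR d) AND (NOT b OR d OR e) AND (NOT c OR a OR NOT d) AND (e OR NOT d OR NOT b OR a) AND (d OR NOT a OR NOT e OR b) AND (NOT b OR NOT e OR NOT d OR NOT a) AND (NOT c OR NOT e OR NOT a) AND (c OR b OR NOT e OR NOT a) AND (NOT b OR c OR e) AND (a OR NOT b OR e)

Case e = false:
Case c = false:
(a) alone gives a = true.
(NOT b) alone gives b = false.
No clause remains; d is free.

a=true,  b=false,  c=false,  d=false,  e=false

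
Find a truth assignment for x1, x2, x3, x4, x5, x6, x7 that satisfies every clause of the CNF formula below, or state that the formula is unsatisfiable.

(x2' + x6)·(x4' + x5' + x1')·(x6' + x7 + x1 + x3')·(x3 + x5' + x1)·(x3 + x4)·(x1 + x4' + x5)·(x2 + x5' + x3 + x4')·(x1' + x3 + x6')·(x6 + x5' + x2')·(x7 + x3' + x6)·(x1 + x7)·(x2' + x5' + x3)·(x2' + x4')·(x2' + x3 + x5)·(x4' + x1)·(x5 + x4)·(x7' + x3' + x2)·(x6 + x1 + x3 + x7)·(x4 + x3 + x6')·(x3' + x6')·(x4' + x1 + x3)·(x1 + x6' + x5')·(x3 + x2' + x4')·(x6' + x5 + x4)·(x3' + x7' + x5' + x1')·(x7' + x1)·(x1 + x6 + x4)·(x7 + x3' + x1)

x1=1; x2=0; x3=0; x4=1; x5=0; x6=0; x7=1

Suppose x2 = 0.
Suppose x3 = 0.
Unit clause (x4) forces x4 = 1.
Unit clause (x5') forces x5 = 0.
Unit clause (x1) forces x1 = 1.
Unit clause (x6') forces x6 = 0.
Every clause is now satisfied; x7 is unconstrained.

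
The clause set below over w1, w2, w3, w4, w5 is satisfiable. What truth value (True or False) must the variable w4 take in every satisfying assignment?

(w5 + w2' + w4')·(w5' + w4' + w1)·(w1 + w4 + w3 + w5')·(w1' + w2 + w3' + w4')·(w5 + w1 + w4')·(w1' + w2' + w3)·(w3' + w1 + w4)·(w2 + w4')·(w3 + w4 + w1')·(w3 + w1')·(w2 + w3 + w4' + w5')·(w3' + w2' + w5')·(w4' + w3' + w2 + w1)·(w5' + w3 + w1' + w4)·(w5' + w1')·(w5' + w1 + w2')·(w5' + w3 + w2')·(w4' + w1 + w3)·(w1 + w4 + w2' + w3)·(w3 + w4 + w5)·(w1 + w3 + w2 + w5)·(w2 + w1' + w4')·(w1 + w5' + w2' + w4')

False

Suppose w4 = 1.
(w2) alone gives w2 = 1.
(w5) alone gives w5 = 1.
(w1) alone gives w1 = 1.
Now (w1') is unsatisfied and unit — conflict.
So every satisfying assignment has w4 = False.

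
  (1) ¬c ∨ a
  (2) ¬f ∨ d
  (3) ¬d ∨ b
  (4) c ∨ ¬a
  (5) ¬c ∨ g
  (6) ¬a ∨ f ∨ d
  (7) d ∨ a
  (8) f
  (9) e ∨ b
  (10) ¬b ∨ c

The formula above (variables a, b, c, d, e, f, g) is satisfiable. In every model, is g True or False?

Suppose g = False.
The clause (¬c) is unit, so c = False.
The clause (¬a) is unit, so a = False.
The clause (d) is unit, so d = True.
The clause (b) is unit, so b = True.
That conflicts with the unit clause (¬b).
So every satisfying assignment has g = True.

True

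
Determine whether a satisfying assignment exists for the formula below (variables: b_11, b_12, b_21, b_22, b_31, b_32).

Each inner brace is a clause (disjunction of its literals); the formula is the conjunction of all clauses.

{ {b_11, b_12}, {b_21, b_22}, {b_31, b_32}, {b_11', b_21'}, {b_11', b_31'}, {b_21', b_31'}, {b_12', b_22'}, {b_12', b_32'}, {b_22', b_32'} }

No

Suppose b_11 = 1.
Unit clause (b_21') forces b_21 = 0.
Unit clause (b_22) forces b_22 = 1.
Unit clause (b_31') forces b_31 = 0.
Unit clause (b_32) forces b_32 = 1.
Now (b_32') is unsatisfied and unit — conflict.
So b_11 must be the other value — set b_11 = 0.
Unit clause (b_12) forces b_12 = 1.
Unit clause (b_22') forces b_22 = 0.
Unit clause (b_21) forces b_21 = 1.
Unit clause (b_31') forces b_31 = 0.
Unit clause (b_32) forces b_32 = 1.
Now (b_32') is unsatisfied and unit — conflict.
Both values of b_11 lead to a conflict.
No assignment satisfies every clause.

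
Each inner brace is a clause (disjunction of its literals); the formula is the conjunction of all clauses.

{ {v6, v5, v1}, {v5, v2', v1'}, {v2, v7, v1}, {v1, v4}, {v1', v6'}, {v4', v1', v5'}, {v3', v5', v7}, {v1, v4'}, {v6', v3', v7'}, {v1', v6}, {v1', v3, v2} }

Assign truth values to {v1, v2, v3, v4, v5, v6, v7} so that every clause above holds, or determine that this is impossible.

Branch on v1: set v1 = 1.
The clause (v6') is unit, so v6 = 0.
Now (v6) is unsatisfied and unit — conflict.
So v1 must be the other value — set v1 = 0.
The clause (v4) is unit, so v4 = 1.
Now (v4') is unsatisfied and unit — conflict.
Neither v1 = 1 nor v1 = 0 works.

UNSATISFIABLE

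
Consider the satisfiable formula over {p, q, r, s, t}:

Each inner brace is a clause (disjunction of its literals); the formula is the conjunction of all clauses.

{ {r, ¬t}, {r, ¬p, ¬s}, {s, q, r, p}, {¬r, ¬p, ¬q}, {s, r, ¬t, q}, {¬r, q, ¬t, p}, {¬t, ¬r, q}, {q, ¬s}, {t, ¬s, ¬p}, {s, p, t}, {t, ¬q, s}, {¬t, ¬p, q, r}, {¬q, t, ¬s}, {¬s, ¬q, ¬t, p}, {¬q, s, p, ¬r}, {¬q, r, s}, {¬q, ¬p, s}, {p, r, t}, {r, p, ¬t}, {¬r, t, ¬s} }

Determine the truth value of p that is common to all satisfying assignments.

Suppose p = False.
Case r = True:
Case q = True:
(s) alone gives s = True.
(t) alone gives t = True.
But (¬t) is also a unit clause — contradiction.
Backtrack on q: now try q = False.
(¬t) alone gives t = False.
(¬s) alone gives s = False.
But (s) is also a unit clause — contradiction.
Both values of q lead to a conflict.
Backtrack on r: now try r = False.
(¬t) alone gives t = False.
But (t) is also a unit clause — contradiction.
Both values of r lead to a conflict.
So every satisfying assignment has p = True.

True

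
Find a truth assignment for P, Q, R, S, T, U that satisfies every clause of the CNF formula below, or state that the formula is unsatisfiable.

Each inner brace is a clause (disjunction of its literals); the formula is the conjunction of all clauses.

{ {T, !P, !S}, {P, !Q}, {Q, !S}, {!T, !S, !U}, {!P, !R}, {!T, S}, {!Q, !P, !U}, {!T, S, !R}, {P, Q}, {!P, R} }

Suppose P = true.
(!R) alone gives R = false.
Now (R) is unsatisfied and unit — conflict.
So P must be the other value — set P = false.
(!Q) alone gives Q = false.
Now (Q) is unsatisfied and unit — conflict.
Neither P = true nor P = false works.

UNSATISFIABLE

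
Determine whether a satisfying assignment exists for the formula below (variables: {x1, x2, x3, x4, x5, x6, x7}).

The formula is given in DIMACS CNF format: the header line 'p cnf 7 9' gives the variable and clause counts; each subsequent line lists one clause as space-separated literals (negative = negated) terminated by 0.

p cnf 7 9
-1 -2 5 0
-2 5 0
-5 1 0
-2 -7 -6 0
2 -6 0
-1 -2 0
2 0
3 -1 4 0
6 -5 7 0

No, unsatisfiable

Unit clause (x2) forces x2 = True.
Unit clause (x5) forces x5 = True.
Unit clause (x1) forces x1 = True.
Now (¬x1) is unsatisfied and unit — conflict.
No assignment satisfies every clause.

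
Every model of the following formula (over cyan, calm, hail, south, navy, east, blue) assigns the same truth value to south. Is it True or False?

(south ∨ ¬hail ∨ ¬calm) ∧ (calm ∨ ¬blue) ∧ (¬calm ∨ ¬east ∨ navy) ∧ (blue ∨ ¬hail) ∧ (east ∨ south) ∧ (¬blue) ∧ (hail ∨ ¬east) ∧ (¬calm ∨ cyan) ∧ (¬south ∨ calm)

Suppose south = False.
(east) alone gives east = True.
(¬blue) alone gives blue = False.
(¬hail) alone gives hail = False.
But (hail) is also a unit clause — contradiction.
So every satisfying assignment has south = True.

True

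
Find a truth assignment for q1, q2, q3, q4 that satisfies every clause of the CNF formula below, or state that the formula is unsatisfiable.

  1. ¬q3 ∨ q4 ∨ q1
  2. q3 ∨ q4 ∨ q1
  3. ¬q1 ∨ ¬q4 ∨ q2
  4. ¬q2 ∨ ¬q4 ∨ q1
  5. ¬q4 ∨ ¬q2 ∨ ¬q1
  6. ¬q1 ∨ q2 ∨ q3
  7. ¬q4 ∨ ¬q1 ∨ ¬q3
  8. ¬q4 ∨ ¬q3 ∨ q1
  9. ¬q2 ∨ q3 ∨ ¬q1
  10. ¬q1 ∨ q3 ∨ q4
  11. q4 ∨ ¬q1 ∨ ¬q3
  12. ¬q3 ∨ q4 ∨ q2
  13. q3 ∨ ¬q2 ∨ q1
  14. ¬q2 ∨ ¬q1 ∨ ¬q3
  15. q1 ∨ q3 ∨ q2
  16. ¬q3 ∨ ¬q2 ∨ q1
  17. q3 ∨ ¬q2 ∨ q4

UNSATISFIABLE

Suppose q3 = False.
Suppose q4 = True.
Suppose q1 = False.
Unit clause (¬q2) forces q2 = False.
Now (q2) is unsatisfied and unit — conflict.
Backtrack on q1: now try q1 = True.
Unit clause (q2) forces q2 = True.
Now (¬q2) is unsatisfied and unit — conflict.
Neither q1 = True nor q1 = False works.
Backtrack on q4: now try q4 = False.
Unit clause (q1) forces q1 = True.
Now (¬q1) is unsatisfied and unit — conflict.
Neither q4 = True nor q4 = False works.
Backtrack on q3: now try q3 = True.
Suppose q4 = True.
Unit clause (¬q1) forces q1 = False.
Now (q1) is unsatisfied and unit — conflict.
Backtrack on q4: now try q4 = False.
Unit clause (q1) forces q1 = True.
Now (¬q1) is unsatisfied and unit — conflict.
Neither q4 = True nor q4 = False works.
Neither q3 = True nor q3 = False works.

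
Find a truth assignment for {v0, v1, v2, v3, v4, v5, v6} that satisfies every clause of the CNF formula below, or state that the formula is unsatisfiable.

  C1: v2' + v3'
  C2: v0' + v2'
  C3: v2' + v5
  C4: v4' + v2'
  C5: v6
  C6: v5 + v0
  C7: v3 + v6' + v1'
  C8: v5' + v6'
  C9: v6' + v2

The clause (v6) is unit, so v6 = 1.
The clause (v5') is unit, so v5 = 0.
The clause (v2') is unit, so v2 = 0.
That conflicts with the unit clause (v2).

UNSATISFIABLE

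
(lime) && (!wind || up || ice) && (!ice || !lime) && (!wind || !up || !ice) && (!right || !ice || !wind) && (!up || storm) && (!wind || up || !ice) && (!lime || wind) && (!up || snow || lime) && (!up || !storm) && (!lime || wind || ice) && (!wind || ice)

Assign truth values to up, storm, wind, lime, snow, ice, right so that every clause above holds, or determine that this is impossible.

UNSATISFIABLE

(lime) alone gives lime = true.
(!ice) alone gives ice = false.
(wind) alone gives wind = true.
Now (!wind) is unsatisfied and unit — conflict.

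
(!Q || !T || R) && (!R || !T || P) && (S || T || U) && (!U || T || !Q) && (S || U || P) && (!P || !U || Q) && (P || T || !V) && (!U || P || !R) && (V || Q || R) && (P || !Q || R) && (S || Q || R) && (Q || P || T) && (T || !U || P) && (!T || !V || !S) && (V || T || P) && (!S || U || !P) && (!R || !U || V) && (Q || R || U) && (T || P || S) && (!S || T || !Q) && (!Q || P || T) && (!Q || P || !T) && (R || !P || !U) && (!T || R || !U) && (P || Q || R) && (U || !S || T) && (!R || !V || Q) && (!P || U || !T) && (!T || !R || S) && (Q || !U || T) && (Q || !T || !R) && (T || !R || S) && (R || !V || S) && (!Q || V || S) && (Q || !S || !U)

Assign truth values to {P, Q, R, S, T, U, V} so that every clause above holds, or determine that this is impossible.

Suppose Q = false.
Suppose P = false.
(T) alone gives T = true.
(!R) alone gives R = false.
That conflicts with the unit clause (R).
So P must be the other value — set P = true.
(!U) alone gives U = false.
(!S) alone gives S = false.
(T) alone gives T = true.
That conflicts with the unit clause (!T).
Neither P = true nor P = false works.
So Q must be the other value — set Q = true.
Suppose T = false.
(!U) alone gives U = false.
(S) alone gives S = true.
That conflicts with the unit clause (!S).
So T must be the other value — set T = true.
(R) alone gives R = true.
(P) alone gives P = true.
(U) alone gives U = true.
(V) alone gives V = true.
(!S) alone gives S = false.
That conflicts with the unit clause (S).
Neither T = true nor T = false works.
Neither Q = true nor Q = false works.

UNSATISFIABLE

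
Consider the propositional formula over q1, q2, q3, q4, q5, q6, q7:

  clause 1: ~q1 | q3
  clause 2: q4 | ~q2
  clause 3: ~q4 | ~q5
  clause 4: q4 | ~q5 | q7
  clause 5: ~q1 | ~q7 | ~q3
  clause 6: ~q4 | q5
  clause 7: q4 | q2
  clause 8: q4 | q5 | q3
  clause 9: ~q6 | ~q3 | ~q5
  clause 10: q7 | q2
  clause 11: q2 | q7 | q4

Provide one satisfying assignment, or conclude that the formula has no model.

Try q1 = 0.
Try q4 = 1.
The clause (~q5) is unit, so q5 = 0.
But (q5) is also a unit clause — contradiction.
Undo q4 and try q4 = 0.
The clause (~q2) is unit, so q2 = 0.
But (q2) is also a unit clause — contradiction.
Either choice for q4 ends in contradiction.
Undo q1 and try q1 = 1.
The clause (q3) is unit, so q3 = 1.
The clause (~q7) is unit, so q7 = 0.
The clause (q2) is unit, so q2 = 1.
The clause (q4) is unit, so q4 = 1.
The clause (~q5) is unit, so q5 = 0.
But (q5) is also a unit clause — contradiction.
Either choice for q1 ends in contradiction.

UNSATISFIABLE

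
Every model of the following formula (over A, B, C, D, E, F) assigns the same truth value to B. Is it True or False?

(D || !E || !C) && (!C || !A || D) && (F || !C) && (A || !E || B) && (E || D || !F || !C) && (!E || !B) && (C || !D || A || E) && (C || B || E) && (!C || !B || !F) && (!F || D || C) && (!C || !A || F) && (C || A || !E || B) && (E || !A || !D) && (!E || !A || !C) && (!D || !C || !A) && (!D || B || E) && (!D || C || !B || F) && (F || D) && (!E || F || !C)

Suppose B = true.
The clause (!E) is unit, so E = false.
Try F = true.
The clause (!C) is unit, so C = false.
The clause (D) is unit, so D = true.
The clause (A) is unit, so A = true.
But (!A) is also a unit clause — contradiction.
So F must be the other value — set F = false.
The clause (!C) is unit, so C = false.
The clause (!D) is unit, so D = false.
But (D) is also a unit clause — contradiction.
Neither F = true nor F = false works.
So every satisfying assignment has B = False.

False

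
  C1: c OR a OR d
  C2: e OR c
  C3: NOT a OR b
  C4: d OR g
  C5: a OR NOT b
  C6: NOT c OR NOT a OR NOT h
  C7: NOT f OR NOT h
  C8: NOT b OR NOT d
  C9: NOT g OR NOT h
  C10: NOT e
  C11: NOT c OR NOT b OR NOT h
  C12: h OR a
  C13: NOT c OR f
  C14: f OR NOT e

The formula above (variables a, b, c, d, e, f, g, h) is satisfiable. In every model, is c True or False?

True

Suppose c = false.
From the singleton clause (e), e = true.
But (NOT e) is also a unit clause — contradiction.
So every satisfying assignment has c = True.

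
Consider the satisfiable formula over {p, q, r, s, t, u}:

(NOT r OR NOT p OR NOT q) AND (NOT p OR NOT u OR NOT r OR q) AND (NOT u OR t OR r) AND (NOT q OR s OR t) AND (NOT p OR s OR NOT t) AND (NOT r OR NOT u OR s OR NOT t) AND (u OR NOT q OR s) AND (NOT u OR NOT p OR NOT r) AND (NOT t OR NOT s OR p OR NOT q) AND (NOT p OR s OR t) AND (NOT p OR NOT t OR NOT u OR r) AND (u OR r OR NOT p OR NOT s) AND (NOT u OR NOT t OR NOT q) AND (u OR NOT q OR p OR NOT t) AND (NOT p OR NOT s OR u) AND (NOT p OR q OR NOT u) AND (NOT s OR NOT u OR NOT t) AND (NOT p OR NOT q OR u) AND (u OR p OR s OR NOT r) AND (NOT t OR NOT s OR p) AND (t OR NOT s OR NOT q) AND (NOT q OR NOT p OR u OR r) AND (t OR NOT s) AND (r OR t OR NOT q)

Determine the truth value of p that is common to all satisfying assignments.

Suppose p = true.
Branch on r: set r = false.
Branch on u: set u = false.
The clause (NOT s) is unit, so s = false.
The clause (NOT t) is unit, so t = false.
That conflicts with the unit clause (t).
So u must be the other value — set u = true.
The clause (t) is unit, so t = true.
That conflicts with the unit clause (NOT t).
Both values of u lead to a conflict.
So r must be the other value — set r = true.
The clause (NOT q) is unit, so q = false.
The clause (NOT u) is unit, so u = false.
The clause (NOT s) is unit, so s = false.
The clause (NOT t) is unit, so t = false.
That conflicts with the unit clause (t).
Both values of r lead to a conflict.
So every satisfying assignment has p = False.

False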